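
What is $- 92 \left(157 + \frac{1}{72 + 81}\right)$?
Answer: $- \frac{2210024}{153} \approx -14445.0$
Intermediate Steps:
$- 92 \left(157 + \frac{1}{72 + 81}\right) = - 92 \left(157 + \frac{1}{153}\right) = \left(-92\right) \frac{24022}{153} = - \frac{2210024}{153}$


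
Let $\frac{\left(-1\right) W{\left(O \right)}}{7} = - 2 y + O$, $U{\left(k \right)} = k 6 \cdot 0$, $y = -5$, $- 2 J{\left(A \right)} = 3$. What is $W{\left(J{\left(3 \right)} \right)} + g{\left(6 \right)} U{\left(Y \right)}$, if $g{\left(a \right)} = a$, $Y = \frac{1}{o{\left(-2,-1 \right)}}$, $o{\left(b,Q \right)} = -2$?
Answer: $- \frac{119}{2} \approx -59.5$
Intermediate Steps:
$J{\left(A \right)} = - \frac{3}{2}$ ($J{\left(A \right)} = \left(- \frac{1}{2}\right) 3 = - \frac{3}{2}$)
$Y = - \frac{1}{2}$ ($Y = \frac{1}{-2} = - \frac{1}{2} \approx -0.5$)
$U{\left(k \right)} = 0$ ($U{\left(k \right)} = 6 k 0 = 0$)
$W{\left(O \right)} = -70 - 7 O$ ($W{\left(O \right)} = - 7 \left(\left(-2\right) \left(-5\right) + O\right) = - 7 \left(10 + O\right) = -70 - 7 O$)
$W{\left(J{\left(3 \right)} \right)} + g{\left(6 \right)} U{\left(Y \right)} = \left(-70 - - \frac{21}{2}\right) + 6 \cdot 0 = \left(-70 + \frac{21}{2}\right) + 0 = - \frac{119}{2} + 0 = - \frac{119}{2}$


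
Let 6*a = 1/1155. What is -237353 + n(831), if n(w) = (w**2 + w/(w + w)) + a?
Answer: 1570367453/3465 ≈ 4.5321e+5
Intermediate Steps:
a = 1/6930 (a = (1/6)/1155 = (1/6)*(1/1155) = 1/6930 ≈ 0.00014430)
n(w) = 1733/3465 + w**2 (n(w) = (w**2 + w/(w + w)) + 1/6930 = (w**2 + w/((2*w))) + 1/6930 = (w**2 + (1/(2*w))*w) + 1/6930 = (w**2 + 1/2) + 1/6930 = (1/2 + w**2) + 1/6930 = 1733/3465 + w**2)
-237353 + n(831) = -237353 + (1733/3465 + 831**2) = -237353 + (1733/3465 + 690561) = -237353 + 2392795598/3465 = 1570367453/3465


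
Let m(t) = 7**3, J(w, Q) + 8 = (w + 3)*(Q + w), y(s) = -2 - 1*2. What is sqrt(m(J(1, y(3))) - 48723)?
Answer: 2*I*sqrt(12095) ≈ 219.95*I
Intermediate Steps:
y(s) = -4 (y(s) = -2 - 2 = -4)
J(w, Q) = -8 + (3 + w)*(Q + w) (J(w, Q) = -8 + (w + 3)*(Q + w) = -8 + (3 + w)*(Q + w))
m(t) = 343
sqrt(m(J(1, y(3))) - 48723) = sqrt(343 - 48723) = sqrt(-48380) = 2*I*sqrt(12095)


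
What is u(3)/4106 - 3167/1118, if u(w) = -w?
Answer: -3251764/1147627 ≈ -2.8335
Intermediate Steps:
u(3)/4106 - 3167/1118 = -1*3/4106 - 3167/1118 = -3*1/4106 - 3167*1/1118 = -3/4106 - 3167/1118 = -3251764/1147627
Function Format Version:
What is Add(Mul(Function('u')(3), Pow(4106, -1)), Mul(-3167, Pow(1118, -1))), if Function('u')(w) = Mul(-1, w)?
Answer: Rational(-3251764, 1147627) ≈ -2.8335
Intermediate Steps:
Add(Mul(Function('u')(3), Pow(4106, -1)), Mul(-3167, Pow(1118, -1))) = Add(Mul(Mul(-1, 3), Pow(4106, -1)), Mul(-3167, Pow(1118, -1))) = Add(Mul(-3, Rational(1, 4106)), Mul(-3167, Rational(1, 1118))) = Add(Rational(-3, 4106), Rational(-3167, 1118)) = Rational(-3251764, 1147627)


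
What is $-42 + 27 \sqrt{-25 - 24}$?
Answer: $-42 + 189 i \approx -42.0 + 189.0 i$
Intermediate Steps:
$-42 + 27 \sqrt{-25 - 24} = -42 + 27 \sqrt{-49} = -42 + 27 \cdot 7 i = -42 + 189 i$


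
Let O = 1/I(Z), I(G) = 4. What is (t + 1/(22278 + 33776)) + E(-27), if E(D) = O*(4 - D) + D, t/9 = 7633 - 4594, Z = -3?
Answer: 3064107831/112108 ≈ 27332.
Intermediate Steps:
O = ¼ (O = 1/4 = ¼ ≈ 0.25000)
t = 27351 (t = 9*(7633 - 4594) = 9*3039 = 27351)
E(D) = 1 + 3*D/4 (E(D) = (4 - D)/4 + D = (1 - D/4) + D = 1 + 3*D/4)
(t + 1/(22278 + 33776)) + E(-27) = (27351 + 1/(22278 + 33776)) + (1 + (¾)*(-27)) = (27351 + 1/56054) + (1 - 81/4) = (27351 + 1/56054) - 77/4 = 1533132955/56054 - 77/4 = 3064107831/112108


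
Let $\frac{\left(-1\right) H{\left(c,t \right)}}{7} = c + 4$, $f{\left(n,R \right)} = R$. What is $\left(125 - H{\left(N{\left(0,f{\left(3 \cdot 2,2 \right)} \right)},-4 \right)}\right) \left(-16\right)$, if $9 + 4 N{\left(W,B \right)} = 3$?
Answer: $-2280$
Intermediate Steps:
$N{\left(W,B \right)} = - \frac{3}{2}$ ($N{\left(W,B \right)} = - \frac{9}{4} + \frac{1}{4} \cdot 3 = - \frac{9}{4} + \frac{3}{4} = - \frac{3}{2}$)
$H{\left(c,t \right)} = -28 - 7 c$ ($H{\left(c,t \right)} = - 7 \left(c + 4\right) = - 7 \left(4 + c\right) = -28 - 7 c$)
$\left(125 - H{\left(N{\left(0,f{\left(3 \cdot 2,2 \right)} \right)},-4 \right)}\right) \left(-16\right) = \left(125 - \left(-28 - - \frac{21}{2}\right)\right) \left(-16\right) = \left(125 - \left(-28 + \frac{21}{2}\right)\right) \left(-16\right) = \left(125 - - \frac{35}{2}\right) \left(-16\right) = \left(125 + \frac{35}{2}\right) \left(-16\right) = \frac{285}{2} \left(-16\right) = -2280$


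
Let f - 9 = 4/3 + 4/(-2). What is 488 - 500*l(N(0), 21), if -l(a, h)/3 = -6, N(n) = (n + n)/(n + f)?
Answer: -8512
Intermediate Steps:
f = 25/3 (f = 9 + (4/3 + 4/(-2)) = 9 + (4*(⅓) + 4*(-½)) = 9 + (4/3 - 2) = 9 - ⅔ = 25/3 ≈ 8.3333)
N(n) = 2*n/(25/3 + n) (N(n) = (n + n)/(n + 25/3) = (2*n)/(25/3 + n) = 2*n/(25/3 + n))
l(a, h) = 18 (l(a, h) = -3*(-6) = 18)
488 - 500*l(N(0), 21) = 488 - 500*18 = 488 - 9000 = -8512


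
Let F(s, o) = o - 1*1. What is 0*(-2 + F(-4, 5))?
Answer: 0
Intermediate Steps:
F(s, o) = -1 + o (F(s, o) = o - 1 = -1 + o)
0*(-2 + F(-4, 5)) = 0*(-2 + (-1 + 5)) = 0*(-2 + 4) = 0*2 = 0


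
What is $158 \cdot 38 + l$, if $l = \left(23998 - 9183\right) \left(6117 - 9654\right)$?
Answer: $-52394651$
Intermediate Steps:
$l = -52400655$ ($l = 14815 \left(-3537\right) = -52400655$)
$158 \cdot 38 + l = 158 \cdot 38 - 52400655 = 6004 - 52400655 = -52394651$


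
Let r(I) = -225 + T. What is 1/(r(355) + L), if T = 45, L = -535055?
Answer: -1/535235 ≈ -1.8683e-6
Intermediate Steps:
r(I) = -180 (r(I) = -225 + 45 = -180)
1/(r(355) + L) = 1/(-180 - 535055) = 1/(-535235) = -1/535235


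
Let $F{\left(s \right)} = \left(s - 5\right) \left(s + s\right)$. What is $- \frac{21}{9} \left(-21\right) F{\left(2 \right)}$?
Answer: $-588$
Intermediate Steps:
$F{\left(s \right)} = 2 s \left(-5 + s\right)$ ($F{\left(s \right)} = \left(-5 + s\right) 2 s = 2 s \left(-5 + s\right)$)
$- \frac{21}{9} \left(-21\right) F{\left(2 \right)} = - \frac{21}{9} \left(-21\right) 2 \cdot 2 \left(-5 + 2\right) = \left(-21\right) \frac{1}{9} \left(-21\right) 2 \cdot 2 \left(-3\right) = \left(- \frac{7}{3}\right) \left(-21\right) \left(-12\right) = 49 \left(-12\right) = -588$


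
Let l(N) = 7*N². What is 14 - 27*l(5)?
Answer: -4711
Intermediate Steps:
14 - 27*l(5) = 14 - 189*5² = 14 - 189*25 = 14 - 27*175 = 14 - 4725 = -4711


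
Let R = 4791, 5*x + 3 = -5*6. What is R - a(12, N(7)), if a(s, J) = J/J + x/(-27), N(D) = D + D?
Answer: 215539/45 ≈ 4789.8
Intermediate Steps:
x = -33/5 (x = -3/5 + (-5*6)/5 = -3/5 + (1/5)*(-30) = -3/5 - 6 = -33/5 ≈ -6.6000)
N(D) = 2*D
a(s, J) = 56/45 (a(s, J) = J/J - 33/5/(-27) = 1 - 33/5*(-1/27) = 1 + 11/45 = 56/45)
R - a(12, N(7)) = 4791 - 1*56/45 = 4791 - 56/45 = 215539/45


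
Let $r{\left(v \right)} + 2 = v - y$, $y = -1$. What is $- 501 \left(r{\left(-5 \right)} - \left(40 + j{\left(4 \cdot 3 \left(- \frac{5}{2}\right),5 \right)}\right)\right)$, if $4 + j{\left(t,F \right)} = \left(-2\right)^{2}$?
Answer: $23046$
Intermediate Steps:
$r{\left(v \right)} = -1 + v$ ($r{\left(v \right)} = -2 + \left(v - -1\right) = -2 + \left(v + 1\right) = -2 + \left(1 + v\right) = -1 + v$)
$j{\left(t,F \right)} = 0$ ($j{\left(t,F \right)} = -4 + \left(-2\right)^{2} = -4 + 4 = 0$)
$- 501 \left(r{\left(-5 \right)} - \left(40 + j{\left(4 \cdot 3 \left(- \frac{5}{2}\right),5 \right)}\right)\right) = - 501 \left(\left(-1 - 5\right) - 40\right) = - 501 \left(-6 + \left(-40 + 0\right)\right) = - 501 \left(-6 - 40\right) = \left(-501\right) \left(-46\right) = 23046$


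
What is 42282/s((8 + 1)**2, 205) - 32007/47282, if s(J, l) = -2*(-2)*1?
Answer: 5316621/503 ≈ 10570.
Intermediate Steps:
s(J, l) = 4 (s(J, l) = 4*1 = 4)
42282/s((8 + 1)**2, 205) - 32007/47282 = 42282/4 - 32007/47282 = 42282*(1/4) - 32007*1/47282 = 21141/2 - 681/1006 = 5316621/503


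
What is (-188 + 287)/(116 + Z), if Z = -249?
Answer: -99/133 ≈ -0.74436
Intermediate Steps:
(-188 + 287)/(116 + Z) = (-188 + 287)/(116 - 249) = 99/(-133) = 99*(-1/133) = -99/133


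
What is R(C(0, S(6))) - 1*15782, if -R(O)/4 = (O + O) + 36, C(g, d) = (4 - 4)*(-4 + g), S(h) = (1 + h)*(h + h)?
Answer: -15926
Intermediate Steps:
S(h) = 2*h*(1 + h) (S(h) = (1 + h)*(2*h) = 2*h*(1 + h))
C(g, d) = 0 (C(g, d) = 0*(-4 + g) = 0)
R(O) = -144 - 8*O (R(O) = -4*((O + O) + 36) = -4*(2*O + 36) = -4*(36 + 2*O) = -144 - 8*O)
R(C(0, S(6))) - 1*15782 = (-144 - 8*0) - 1*15782 = (-144 + 0) - 15782 = -144 - 15782 = -15926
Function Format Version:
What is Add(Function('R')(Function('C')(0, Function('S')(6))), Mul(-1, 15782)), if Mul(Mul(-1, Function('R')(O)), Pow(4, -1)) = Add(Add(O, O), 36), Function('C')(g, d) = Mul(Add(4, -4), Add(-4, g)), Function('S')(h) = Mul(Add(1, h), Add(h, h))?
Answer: -15926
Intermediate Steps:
Function('S')(h) = Mul(2, h, Add(1, h)) (Function('S')(h) = Mul(Add(1, h), Mul(2, h)) = Mul(2, h, Add(1, h)))
Function('C')(g, d) = 0 (Function('C')(g, d) = Mul(0, Add(-4, g)) = 0)
Function('R')(O) = Add(-144, Mul(-8, O)) (Function('R')(O) = Mul(-4, Add(Add(O, O), 36)) = Mul(-4, Add(Mul(2, O), 36)) = Mul(-4, Add(36, Mul(2, O))) = Add(-144, Mul(-8, O)))
Add(Function('R')(Function('C')(0, Function('S')(6))), Mul(-1, 15782)) = Add(Add(-144, Mul(-8, 0)), Mul(-1, 15782)) = Add(Add(-144, 0), -15782) = Add(-144, -15782) = -15926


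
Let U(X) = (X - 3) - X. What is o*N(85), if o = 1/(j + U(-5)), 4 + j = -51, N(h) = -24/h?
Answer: 12/2465 ≈ 0.0048682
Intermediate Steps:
j = -55 (j = -4 - 51 = -55)
U(X) = -3 (U(X) = (-3 + X) - X = -3)
o = -1/58 (o = 1/(-55 - 3) = 1/(-58) = -1/58 ≈ -0.017241)
o*N(85) = -(-12)/(29*85) = -1/58*(-24/85) = 12/2465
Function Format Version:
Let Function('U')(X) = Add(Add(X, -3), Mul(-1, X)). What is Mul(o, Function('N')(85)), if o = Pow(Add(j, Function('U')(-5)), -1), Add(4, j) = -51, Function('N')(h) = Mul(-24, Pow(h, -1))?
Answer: Rational(12, 2465) ≈ 0.0048682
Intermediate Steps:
j = -55 (j = Add(-4, -51) = -55)
Function('U')(X) = -3 (Function('U')(X) = Add(Add(-3, X), Mul(-1, X)) = -3)
o = Rational(-1, 58) (o = Pow(Add(-55, -3), -1) = Pow(-58, -1) = Rational(-1, 58) ≈ -0.017241)
Mul(o, Function('N')(85)) = Mul(Rational(-1, 58), Mul(-24, Pow(85, -1))) = Mul(Rational(-1, 58), Mul(-24, Rational(1, 85))) = Mul(Rational(-1, 58), Rational(-24, 85)) = Rational(12, 2465)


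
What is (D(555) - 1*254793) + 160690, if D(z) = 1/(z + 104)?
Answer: -62013876/659 ≈ -94103.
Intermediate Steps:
D(z) = 1/(104 + z)
(D(555) - 1*254793) + 160690 = (1/(104 + 555) - 1*254793) + 160690 = (1/659 - 254793) + 160690 = -167908586/659 + 160690 = -62013876/659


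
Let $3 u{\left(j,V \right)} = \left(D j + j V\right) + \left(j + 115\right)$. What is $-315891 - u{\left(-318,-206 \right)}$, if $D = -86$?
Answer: $- \frac{1040326}{3} \approx -3.4678 \cdot 10^{5}$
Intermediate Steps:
$u{\left(j,V \right)} = \frac{115}{3} - \frac{85 j}{3} + \frac{V j}{3}$ ($u{\left(j,V \right)} = \frac{\left(- 86 j + j V\right) + \left(j + 115\right)}{3} = \frac{\left(- 86 j + V j\right) + \left(115 + j\right)}{3} = \frac{115 - 85 j + V j}{3} = \frac{115}{3} - \frac{85 j}{3} + \frac{V j}{3}$)
$-315891 - u{\left(-318,-206 \right)} = -315891 - \left(\frac{115}{3} - -9010 + \frac{1}{3} \left(-206\right) \left(-318\right)\right) = -315891 - \left(\frac{115}{3} + 9010 + 21836\right) = -315891 - \frac{92653}{3} = - \frac{1040326}{3}$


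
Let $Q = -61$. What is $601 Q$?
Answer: $-36661$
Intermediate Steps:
$601 Q = 601 \left(-61\right) = -36661$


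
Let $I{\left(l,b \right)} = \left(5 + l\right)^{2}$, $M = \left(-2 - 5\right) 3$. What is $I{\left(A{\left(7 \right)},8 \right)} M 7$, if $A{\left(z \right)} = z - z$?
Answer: $-3675$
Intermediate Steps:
$A{\left(z \right)} = 0$
$M = -21$ ($M = \left(-7\right) 3 = -21$)
$I{\left(A{\left(7 \right)},8 \right)} M 7 = \left(5 + 0\right)^{2} \left(\left(-21\right) 7\right) = 5^{2} \left(-147\right) = 25 \left(-147\right) = -3675$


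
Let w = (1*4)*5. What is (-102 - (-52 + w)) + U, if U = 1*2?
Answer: -68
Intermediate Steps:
U = 2
w = 20 (w = 4*5 = 20)
(-102 - (-52 + w)) + U = (-102 - (-52 + 20)) + 2 = (-102 - 1*(-32)) + 2 = (-102 + 32) + 2 = -70 + 2 = -68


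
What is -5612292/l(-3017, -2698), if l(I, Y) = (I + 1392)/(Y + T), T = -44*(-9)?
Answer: -12919496184/1625 ≈ -7.9505e+6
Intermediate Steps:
T = 396
l(I, Y) = (1392 + I)/(396 + Y) (l(I, Y) = (I + 1392)/(Y + 396) = (1392 + I)/(396 + Y))
-5612292/l(-3017, -2698) = -5612292*(396 - 2698)/(1392 - 3017) = -5612292/(-1625/(-2302)) = -5612292/((-1/2302*(-1625))) = -5612292/1625/2302 = -5612292*2302/1625 = -12919496184/1625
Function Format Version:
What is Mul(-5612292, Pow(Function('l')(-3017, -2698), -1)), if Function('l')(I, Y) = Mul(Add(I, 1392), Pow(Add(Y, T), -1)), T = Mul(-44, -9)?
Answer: Rational(-12919496184, 1625) ≈ -7.9505e+6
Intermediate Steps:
T = 396
Function('l')(I, Y) = Mul(Pow(Add(396, Y), -1), Add(1392, I)) (Function('l')(I, Y) = Mul(Add(I, 1392), Pow(Add(Y, 396), -1)) = Mul(Add(1392, I), Pow(Add(396, Y), -1)) = Mul(Pow(Add(396, Y), -1), Add(1392, I)))
Mul(-5612292, Pow(Function('l')(-3017, -2698), -1)) = Mul(-5612292, Pow(Mul(Pow(Add(396, -2698), -1), Add(1392, -3017)), -1)) = Mul(-5612292, Pow(Mul(Pow(-2302, -1), -1625), -1)) = Mul(-5612292, Pow(Mul(Rational(-1, 2302), -1625), -1)) = Mul(-5612292, Pow(Rational(1625, 2302), -1)) = Mul(-5612292, Rational(2302, 1625)) = Rational(-12919496184, 1625)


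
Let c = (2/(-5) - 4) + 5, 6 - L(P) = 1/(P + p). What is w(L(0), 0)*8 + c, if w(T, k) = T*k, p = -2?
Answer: 3/5 ≈ 0.60000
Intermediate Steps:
L(P) = 6 - 1/(-2 + P) (L(P) = 6 - 1/(P - 2) = 6 - 1/(-2 + P))
c = 3/5 (c = (2*(-1/5) - 4) + 5 = (-2/5 - 4) + 5 = -22/5 + 5 = 3/5 ≈ 0.60000)
w(L(0), 0)*8 + c = (((-13 + 6*0)/(-2 + 0))*0)*8 + 3/5 = (((-13 + 0)/(-2))*0)*8 + 3/5 = (-1/2*(-13)*0)*8 + 3/5 = ((13/2)*0)*8 + 3/5 = 0*8 + 3/5 = 0 + 3/5 = 3/5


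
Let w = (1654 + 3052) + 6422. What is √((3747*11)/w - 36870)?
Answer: 3*I*√126812259314/5564 ≈ 192.01*I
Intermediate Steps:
w = 11128 (w = 4706 + 6422 = 11128)
√((3747*11)/w - 36870) = √((3747*11)/11128 - 36870) = √(41217*(1/11128) - 36870) = √(41217/11128 - 36870) = √(-410248143/11128) = 3*I*√126812259314/5564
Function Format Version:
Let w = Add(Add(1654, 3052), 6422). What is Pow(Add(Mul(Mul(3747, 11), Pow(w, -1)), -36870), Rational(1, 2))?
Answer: Mul(Rational(3, 5564), I, Pow(126812259314, Rational(1, 2))) ≈ Mul(192.01, I)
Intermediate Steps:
w = 11128 (w = Add(4706, 6422) = 11128)
Pow(Add(Mul(Mul(3747, 11), Pow(w, -1)), -36870), Rational(1, 2)) = Pow(Add(Mul(Mul(3747, 11), Pow(11128, -1)), -36870), Rational(1, 2)) = Pow(Add(Mul(41217, Rational(1, 11128)), -36870), Rational(1, 2)) = Pow(Add(Rational(41217, 11128), -36870), Rational(1, 2)) = Pow(Rational(-410248143, 11128), Rational(1, 2)) = Mul(Rational(3, 5564), I, Pow(126812259314, Rational(1, 2)))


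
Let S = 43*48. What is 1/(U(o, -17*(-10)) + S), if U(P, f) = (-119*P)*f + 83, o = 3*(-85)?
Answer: 1/5160797 ≈ 1.9377e-7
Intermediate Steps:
o = -255
U(P, f) = 83 - 119*P*f (U(P, f) = -119*P*f + 83 = 83 - 119*P*f)
S = 2064
1/(U(o, -17*(-10)) + S) = 1/((83 - 119*(-255)*(-17*(-10))) + 2064) = 1/((83 - 119*(-255)*170) + 2064) = 1/((83 + 5158650) + 2064) = 1/(5158733 + 2064) = 1/5160797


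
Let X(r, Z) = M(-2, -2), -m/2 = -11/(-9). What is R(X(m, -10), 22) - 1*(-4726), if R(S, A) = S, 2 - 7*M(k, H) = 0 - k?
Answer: 4726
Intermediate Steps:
M(k, H) = 2/7 + k/7 (M(k, H) = 2/7 - (0 - k)/7 = 2/7 - (-1)*k/7 = 2/7 + k/7)
m = -22/9 (m = -(-22)/(-9) = -(-22)*(-1)/9 = -2*11/9 = -22/9 ≈ -2.4444)
X(r, Z) = 0 (X(r, Z) = 2/7 + (⅐)*(-2) = 2/7 - 2/7 = 0)
R(X(m, -10), 22) - 1*(-4726) = 0 - 1*(-4726) = 0 + 4726 = 4726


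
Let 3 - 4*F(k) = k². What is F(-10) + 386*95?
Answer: 146583/4 ≈ 36646.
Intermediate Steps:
F(k) = ¾ - k²/4
F(-10) + 386*95 = (¾ - ¼*(-10)²) + 386*95 = (¾ - ¼*100) + 36670 = (¾ - 25) + 36670 = -97/4 + 36670 = 146583/4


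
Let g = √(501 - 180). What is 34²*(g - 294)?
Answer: -339864 + 1156*√321 ≈ -3.1915e+5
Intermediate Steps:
g = √321 ≈ 17.916
34²*(g - 294) = 34²*(√321 - 294) = 1156*(-294 + √321) = -339864 + 1156*√321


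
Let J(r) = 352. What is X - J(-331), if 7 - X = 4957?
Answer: -5302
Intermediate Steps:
X = -4950 (X = 7 - 1*4957 = 7 - 4957 = -4950)
X - J(-331) = -4950 - 1*352 = -4950 - 352 = -5302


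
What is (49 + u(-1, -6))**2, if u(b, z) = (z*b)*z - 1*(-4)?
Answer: 289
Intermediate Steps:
u(b, z) = 4 + b*z**2 (u(b, z) = (b*z)*z + 4 = b*z**2 + 4 = 4 + b*z**2)
(49 + u(-1, -6))**2 = (49 + (4 - 1*(-6)**2))**2 = (49 + (4 - 1*36))**2 = (49 + (4 - 36))**2 = (49 - 32)**2 = 17**2 = 289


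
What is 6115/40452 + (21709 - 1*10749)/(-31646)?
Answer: -124919315/640071996 ≈ -0.19516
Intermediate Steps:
6115/40452 + (21709 - 1*10749)/(-31646) = 6115*(1/40452) + (21709 - 10749)*(-1/31646) = 6115/40452 + 10960*(-1/31646) = 6115/40452 - 5480/15823 = -124919315/640071996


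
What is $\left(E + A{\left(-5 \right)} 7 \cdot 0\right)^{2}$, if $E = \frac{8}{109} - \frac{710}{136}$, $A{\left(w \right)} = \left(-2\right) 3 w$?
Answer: $\frac{1455498801}{54937744} \approx 26.494$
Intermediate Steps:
$A{\left(w \right)} = - 6 w$
$E = - \frac{38151}{7412}$ ($E = 8 \cdot \frac{1}{109} - \frac{355}{68} = \frac{8}{109} - \frac{355}{68} = - \frac{38151}{7412} \approx -5.1472$)
$\left(E + A{\left(-5 \right)} 7 \cdot 0\right)^{2} = \left(- \frac{38151}{7412} + \left(-6\right) \left(-5\right) 7 \cdot 0\right)^{2} = \left(- \frac{38151}{7412} + 30 \cdot 7 \cdot 0\right)^{2} = \left(- \frac{38151}{7412} + 210 \cdot 0\right)^{2} = \left(- \frac{38151}{7412} + 0\right)^{2} = \left(- \frac{38151}{7412}\right)^{2} = \frac{1455498801}{54937744}$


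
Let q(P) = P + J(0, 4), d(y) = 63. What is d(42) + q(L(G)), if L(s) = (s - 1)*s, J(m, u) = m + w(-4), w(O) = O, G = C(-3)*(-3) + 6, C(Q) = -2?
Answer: 191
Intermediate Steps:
G = 12 (G = -2*(-3) + 6 = 6 + 6 = 12)
J(m, u) = -4 + m (J(m, u) = m - 4 = -4 + m)
L(s) = s*(-1 + s) (L(s) = (-1 + s)*s = s*(-1 + s))
q(P) = -4 + P (q(P) = P + (-4 + 0) = P - 4 = -4 + P)
d(42) + q(L(G)) = 63 + (-4 + 12*(-1 + 12)) = 63 + (-4 + 12*11) = 63 + (-4 + 132) = 63 + 128 = 191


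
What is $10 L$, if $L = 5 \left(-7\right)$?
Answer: $-350$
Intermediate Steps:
$L = -35$
$10 L = 10 \left(-35\right) = -350$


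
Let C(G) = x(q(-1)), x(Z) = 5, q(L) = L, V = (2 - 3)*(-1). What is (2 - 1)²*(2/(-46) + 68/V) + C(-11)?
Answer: 1678/23 ≈ 72.957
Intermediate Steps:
V = 1 (V = -1*(-1) = 1)
C(G) = 5
(2 - 1)²*(2/(-46) + 68/V) + C(-11) = (2 - 1)²*(2/(-46) + 68/1) + 5 = 1²*(2*(-1/46) + 68*1) + 5 = 1*(-1/23 + 68) + 5 = 1*(1563/23) + 5 = 1563/23 + 5 = 1678/23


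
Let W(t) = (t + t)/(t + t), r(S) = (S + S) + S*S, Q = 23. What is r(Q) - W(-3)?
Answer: 574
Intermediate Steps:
r(S) = S² + 2*S (r(S) = 2*S + S² = S² + 2*S)
W(t) = 1 (W(t) = (2*t)/((2*t)) = (2*t)*(1/(2*t)) = 1)
r(Q) - W(-3) = 23*(2 + 23) - 1*1 = 23*25 - 1 = 575 - 1 = 574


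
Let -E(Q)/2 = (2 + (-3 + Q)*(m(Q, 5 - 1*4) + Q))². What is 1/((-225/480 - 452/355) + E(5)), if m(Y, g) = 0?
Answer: -11360/3291469 ≈ -0.0034513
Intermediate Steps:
E(Q) = -2*(2 + Q*(-3 + Q))² (E(Q) = -2*(2 + (-3 + Q)*(0 + Q))² = -2*(2 + (-3 + Q)*Q)² = -2*(2 + Q*(-3 + Q))²)
1/((-225/480 - 452/355) + E(5)) = 1/((-225/480 - 452/355) - 2*(2 + 5² - 3*5)²) = 1/((-225*1/480 - 452*1/355) - 2*(2 + 25 - 15)²) = 1/((-15/32 - 452/355) - 2*12²) = 1/(-19789/11360 - 2*144) = 1/(-19789/11360 - 288) = 1/(-3291469/11360) = -11360/3291469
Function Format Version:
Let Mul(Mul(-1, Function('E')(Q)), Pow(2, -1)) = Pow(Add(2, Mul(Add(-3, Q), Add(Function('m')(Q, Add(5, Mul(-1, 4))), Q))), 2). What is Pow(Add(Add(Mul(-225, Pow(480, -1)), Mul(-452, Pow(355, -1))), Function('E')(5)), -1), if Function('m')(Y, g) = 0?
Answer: Rational(-11360, 3291469) ≈ -0.0034513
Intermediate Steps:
Function('E')(Q) = Mul(-2, Pow(Add(2, Mul(Q, Add(-3, Q))), 2)) (Function('E')(Q) = Mul(-2, Pow(Add(2, Mul(Add(-3, Q), Add(0, Q))), 2)) = Mul(-2, Pow(Add(2, Mul(Add(-3, Q), Q)), 2)) = Mul(-2, Pow(Add(2, Mul(Q, Add(-3, Q))), 2)))
Pow(Add(Add(Mul(-225, Pow(480, -1)), Mul(-452, Pow(355, -1))), Function('E')(5)), -1) = Pow(Add(Add(Mul(-225, Pow(480, -1)), Mul(-452, Pow(355, -1))), Mul(-2, Pow(Add(2, Pow(5, 2), Mul(-3, 5)), 2))), -1) = Pow(Add(Add(Mul(-225, Rational(1, 480)), Mul(-452, Rational(1, 355))), Mul(-2, Pow(Add(2, 25, -15), 2))), -1) = Pow(Add(Add(Rational(-15, 32), Rational(-452, 355)), Mul(-2, Pow(12, 2))), -1) = Pow(Add(Rational(-19789, 11360), Mul(-2, 144)), -1) = Pow(Add(Rational(-19789, 11360), -288), -1) = Pow(Rational(-3291469, 11360), -1) = Rational(-11360, 3291469)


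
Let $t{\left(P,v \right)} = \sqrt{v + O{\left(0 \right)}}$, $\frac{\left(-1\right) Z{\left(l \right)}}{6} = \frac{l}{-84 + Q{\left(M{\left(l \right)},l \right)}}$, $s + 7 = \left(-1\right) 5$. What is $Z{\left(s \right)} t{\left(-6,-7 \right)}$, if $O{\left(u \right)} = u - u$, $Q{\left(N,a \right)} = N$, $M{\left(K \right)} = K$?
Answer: $- \frac{3 i \sqrt{7}}{4} \approx - 1.9843 i$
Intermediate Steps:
$O{\left(u \right)} = 0$
$s = -12$ ($s = -7 - 5 = -12$)
$Z{\left(l \right)} = - \frac{6 l}{-84 + l}$ ($Z{\left(l \right)} = - 6 \frac{l}{-84 + l} = - \frac{6 l}{-84 + l}$)
$t{\left(P,v \right)} = \sqrt{v}$ ($t{\left(P,v \right)} = \sqrt{v + 0} = \sqrt{v}$)
$Z{\left(s \right)} t{\left(-6,-7 \right)} = \left(-6\right) \left(-12\right) \frac{1}{-84 - 12} \sqrt{-7} = \left(-6\right) \left(-12\right) \frac{1}{-96} i \sqrt{7} = \left(-6\right) \left(-12\right) \left(- \frac{1}{96}\right) i \sqrt{7} = - \frac{3 i \sqrt{7}}{4}$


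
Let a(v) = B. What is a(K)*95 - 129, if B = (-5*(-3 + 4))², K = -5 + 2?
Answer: 2246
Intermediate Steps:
K = -3
B = 25 (B = (-5*1)² = (-5)² = 25)
a(v) = 25
a(K)*95 - 129 = 25*95 - 129 = 2375 - 129 = 2246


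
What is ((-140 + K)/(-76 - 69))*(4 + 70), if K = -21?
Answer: 11914/145 ≈ 82.166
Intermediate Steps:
((-140 + K)/(-76 - 69))*(4 + 70) = ((-140 - 21)/(-76 - 69))*(4 + 70) = -161/(-145)*74 = -161*(-1/145)*74 = (161/145)*74 = 11914/145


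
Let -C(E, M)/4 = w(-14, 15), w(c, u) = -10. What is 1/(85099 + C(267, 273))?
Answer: 1/85139 ≈ 1.1745e-5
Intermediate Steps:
C(E, M) = 40 (C(E, M) = -4*(-10) = 40)
1/(85099 + C(267, 273)) = 1/(85099 + 40) = 1/85139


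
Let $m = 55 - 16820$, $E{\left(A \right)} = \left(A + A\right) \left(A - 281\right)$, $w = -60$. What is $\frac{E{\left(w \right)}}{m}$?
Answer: $- \frac{8184}{3353} \approx -2.4408$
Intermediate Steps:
$E{\left(A \right)} = 2 A \left(-281 + A\right)$
$m = -16765$ ($m = 55 - 16820 = -16765$)
$\frac{E{\left(w \right)}}{m} = \frac{2 \left(-60\right) \left(-281 - 60\right)}{-16765} = 2 \left(-60\right) \left(-341\right) \left(- \frac{1}{16765}\right) = 40920 \left(- \frac{1}{16765}\right) = - \frac{8184}{3353}$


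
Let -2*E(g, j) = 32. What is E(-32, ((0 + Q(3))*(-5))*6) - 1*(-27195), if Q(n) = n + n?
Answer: 27179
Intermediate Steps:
Q(n) = 2*n
E(g, j) = -16 (E(g, j) = -½*32 = -16)
E(-32, ((0 + Q(3))*(-5))*6) - 1*(-27195) = -16 - 1*(-27195) = -16 + 27195 = 27179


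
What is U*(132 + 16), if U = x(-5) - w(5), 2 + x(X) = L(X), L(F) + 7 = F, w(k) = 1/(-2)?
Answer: -1998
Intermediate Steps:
w(k) = -½
L(F) = -7 + F
x(X) = -9 + X (x(X) = -2 + (-7 + X) = -9 + X)
U = -27/2 (U = (-9 - 5) - 1*(-½) = -14 + ½ = -27/2 ≈ -13.500)
U*(132 + 16) = -27*(132 + 16)/2 = -27/2*148 = -1998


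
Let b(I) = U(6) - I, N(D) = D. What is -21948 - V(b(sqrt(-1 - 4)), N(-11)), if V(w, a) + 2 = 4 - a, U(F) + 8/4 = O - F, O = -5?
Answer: -21961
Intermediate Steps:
U(F) = -7 - F (U(F) = -2 + (-5 - F) = -7 - F)
b(I) = -13 - I (b(I) = (-7 - 1*6) - I = (-7 - 6) - I = -13 - I)
V(w, a) = 2 - a (V(w, a) = -2 + (4 - a) = 2 - a)
-21948 - V(b(sqrt(-1 - 4)), N(-11)) = -21948 - (2 - 1*(-11)) = -21948 - (2 + 11) = -21948 - 1*13 = -21948 - 13 = -21961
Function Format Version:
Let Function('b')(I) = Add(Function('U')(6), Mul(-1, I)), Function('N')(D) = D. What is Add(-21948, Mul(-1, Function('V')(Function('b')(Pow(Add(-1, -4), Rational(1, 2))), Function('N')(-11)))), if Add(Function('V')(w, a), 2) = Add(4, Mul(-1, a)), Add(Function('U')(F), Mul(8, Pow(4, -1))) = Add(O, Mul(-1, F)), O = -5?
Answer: -21961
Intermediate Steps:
Function('U')(F) = Add(-7, Mul(-1, F)) (Function('U')(F) = Add(-2, Add(-5, Mul(-1, F))) = Add(-7, Mul(-1, F)))
Function('b')(I) = Add(-13, Mul(-1, I)) (Function('b')(I) = Add(Add(-7, Mul(-1, 6)), Mul(-1, I)) = Add(Add(-7, -6), Mul(-1, I)) = Add(-13, Mul(-1, I)))
Function('V')(w, a) = Add(2, Mul(-1, a)) (Function('V')(w, a) = Add(-2, Add(4, Mul(-1, a))) = Add(2, Mul(-1, a)))
Add(-21948, Mul(-1, Function('V')(Function('b')(Pow(Add(-1, -4), Rational(1, 2))), Function('N')(-11)))) = Add(-21948, Mul(-1, Add(2, Mul(-1, -11)))) = Add(-21948, Mul(-1, Add(2, 11))) = Add(-21948, Mul(-1, 13)) = Add(-21948, -13) = -21961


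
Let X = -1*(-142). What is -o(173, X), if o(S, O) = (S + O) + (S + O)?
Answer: -630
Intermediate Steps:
X = 142
o(S, O) = 2*O + 2*S (o(S, O) = (O + S) + (O + S) = 2*O + 2*S)
-o(173, X) = -(2*142 + 2*173) = -(284 + 346) = -1*630 = -630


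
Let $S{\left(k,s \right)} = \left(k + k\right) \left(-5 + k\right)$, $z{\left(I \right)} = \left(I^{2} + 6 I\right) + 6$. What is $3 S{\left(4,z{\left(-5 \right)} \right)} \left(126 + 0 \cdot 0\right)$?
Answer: $-3024$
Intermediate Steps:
$z{\left(I \right)} = 6 + I^{2} + 6 I$
$S{\left(k,s \right)} = 2 k \left(-5 + k\right)$
$3 S{\left(4,z{\left(-5 \right)} \right)} \left(126 + 0 \cdot 0\right) = 3 \cdot 2 \cdot 4 \left(-5 + 4\right) \left(126 + 0 \cdot 0\right) = 3 \cdot 2 \cdot 4 \left(-1\right) \left(126 + 0\right) = 3 \left(-8\right) 126 = \left(-24\right) 126 = -3024$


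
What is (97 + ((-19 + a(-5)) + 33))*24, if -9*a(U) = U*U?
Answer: 7792/3 ≈ 2597.3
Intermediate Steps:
a(U) = -U²/9 (a(U) = -U*U/9 = -U²/9)
(97 + ((-19 + a(-5)) + 33))*24 = (97 + ((-19 - ⅑*(-5)²) + 33))*24 = (97 + ((-19 - ⅑*25) + 33))*24 = (97 + ((-19 - 25/9) + 33))*24 = (97 + (-196/9 + 33))*24 = (97 + 101/9)*24 = (974/9)*24 = 7792/3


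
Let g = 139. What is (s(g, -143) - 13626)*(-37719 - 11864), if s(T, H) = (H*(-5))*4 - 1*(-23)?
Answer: 532670169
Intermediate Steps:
s(T, H) = 23 - 20*H (s(T, H) = -5*H*4 + 23 = -20*H + 23 = 23 - 20*H)
(s(g, -143) - 13626)*(-37719 - 11864) = ((23 - 20*(-143)) - 13626)*(-37719 - 11864) = ((23 + 2860) - 13626)*(-49583) = (2883 - 13626)*(-49583) = -10743*(-49583) = 532670169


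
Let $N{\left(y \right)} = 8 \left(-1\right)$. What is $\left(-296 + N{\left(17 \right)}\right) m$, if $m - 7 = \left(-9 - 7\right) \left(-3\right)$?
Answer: $-16720$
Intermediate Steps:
$N{\left(y \right)} = -8$
$m = 55$ ($m = 7 + \left(-9 - 7\right) \left(-3\right) = 7 - -48 = 7 + 48 = 55$)
$\left(-296 + N{\left(17 \right)}\right) m = \left(-296 - 8\right) 55 = \left(-304\right) 55 = -16720$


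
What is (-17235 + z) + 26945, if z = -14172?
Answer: -4462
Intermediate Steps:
(-17235 + z) + 26945 = (-17235 - 14172) + 26945 = -31407 + 26945 = -4462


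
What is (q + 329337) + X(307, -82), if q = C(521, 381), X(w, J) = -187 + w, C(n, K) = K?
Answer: 329838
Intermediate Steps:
q = 381
(q + 329337) + X(307, -82) = (381 + 329337) + (-187 + 307) = 329718 + 120 = 329838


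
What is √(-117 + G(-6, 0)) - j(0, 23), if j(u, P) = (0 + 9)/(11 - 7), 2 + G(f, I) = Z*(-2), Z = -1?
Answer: -9/4 + 3*I*√13 ≈ -2.25 + 10.817*I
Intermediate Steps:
G(f, I) = 0 (G(f, I) = -2 - 1*(-2) = -2 + 2 = 0)
j(u, P) = 9/4
√(-117 + G(-6, 0)) - j(0, 23) = √(-117 + 0) - 1*9/4 = √(-117) - 9/4 = 3*I*√13 - 9/4 = -9/4 + 3*I*√13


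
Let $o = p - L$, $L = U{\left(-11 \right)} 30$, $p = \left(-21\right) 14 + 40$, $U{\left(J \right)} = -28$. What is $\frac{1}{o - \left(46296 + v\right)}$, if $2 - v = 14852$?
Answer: $- \frac{1}{30860} \approx -3.2404 \cdot 10^{-5}$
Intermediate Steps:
$v = -14850$ ($v = 2 - 14852 = -14850$)
$p = -254$ ($p = -294 + 40 = -254$)
$L = -840$ ($L = \left(-28\right) 30 = -840$)
$o = 586$ ($o = -254 - -840 = -254 + 840 = 586$)
$\frac{1}{o - \left(46296 + v\right)} = \frac{1}{586 - 31446} = \frac{1}{-30860} = - \frac{1}{30860}$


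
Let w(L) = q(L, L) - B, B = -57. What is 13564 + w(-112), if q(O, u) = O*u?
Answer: 26165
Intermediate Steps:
w(L) = 57 + L² (w(L) = L*L - 1*(-57) = L² + 57 = 57 + L²)
13564 + w(-112) = 13564 + (57 + (-112)²) = 13564 + (57 + 12544) = 13564 + 12601 = 26165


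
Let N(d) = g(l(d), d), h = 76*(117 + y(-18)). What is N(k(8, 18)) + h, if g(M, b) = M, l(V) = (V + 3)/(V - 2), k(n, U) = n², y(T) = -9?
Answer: 508963/62 ≈ 8209.1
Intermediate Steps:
l(V) = (3 + V)/(-2 + V)
h = 8208 (h = 76*(117 - 9) = 76*108 = 8208)
N(d) = (3 + d)/(-2 + d)
N(k(8, 18)) + h = (3 + 8²)/(-2 + 8²) + 8208 = (3 + 64)/(-2 + 64) + 8208 = 67/62 + 8208 = 508963/62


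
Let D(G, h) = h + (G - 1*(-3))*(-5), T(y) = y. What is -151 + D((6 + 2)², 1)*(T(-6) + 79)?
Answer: -24533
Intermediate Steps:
D(G, h) = -15 + h - 5*G (D(G, h) = h + (G + 3)*(-5) = h + (3 + G)*(-5) = h + (-15 - 5*G) = -15 + h - 5*G)
-151 + D((6 + 2)², 1)*(T(-6) + 79) = -151 + (-15 + 1 - 5*(6 + 2)²)*(-6 + 79) = -151 + (-15 + 1 - 5*8²)*73 = -151 + (-15 + 1 - 5*64)*73 = -151 + (-15 + 1 - 320)*73 = -151 - 334*73 = -151 - 24382 = -24533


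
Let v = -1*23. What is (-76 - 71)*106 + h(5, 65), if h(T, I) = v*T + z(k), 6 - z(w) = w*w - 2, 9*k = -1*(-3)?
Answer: -141202/9 ≈ -15689.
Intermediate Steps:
v = -23
k = ⅓ (k = (-1*(-3))/9 = (⅑)*3 = ⅓ ≈ 0.33333)
z(w) = 8 - w² (z(w) = 6 - (w*w - 2) = 6 - (w² - 2) = 6 - (-2 + w²) = 6 + (2 - w²) = 8 - w²)
h(T, I) = 71/9 - 23*T (h(T, I) = -23*T + (8 - (⅓)²) = -23*T + (8 - 1*⅑) = -23*T + (8 - ⅑) = -23*T + 71/9 = 71/9 - 23*T)
(-76 - 71)*106 + h(5, 65) = (-76 - 71)*106 + (71/9 - 23*5) = -147*106 + (71/9 - 115) = -15582 - 964/9 = -141202/9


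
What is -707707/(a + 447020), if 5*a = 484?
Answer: -272195/171968 ≈ -1.5828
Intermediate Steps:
a = 484/5 (a = (⅕)*484 = 484/5 ≈ 96.800)
-707707/(a + 447020) = -707707/(484/5 + 447020) = -707707/2235584/5 = -707707*5/2235584 = -272195/171968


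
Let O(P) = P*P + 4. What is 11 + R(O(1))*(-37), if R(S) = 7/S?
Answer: -204/5 ≈ -40.800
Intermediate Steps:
O(P) = 4 + P**2 (O(P) = P**2 + 4 = 4 + P**2)
11 + R(O(1))*(-37) = 11 + (7/(4 + 1**2))*(-37) = 11 + (7/(4 + 1))*(-37) = 11 + (7/5)*(-37) = 11 - 259/5 = -204/5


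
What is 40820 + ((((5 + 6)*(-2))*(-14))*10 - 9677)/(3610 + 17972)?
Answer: 97885627/2398 ≈ 40820.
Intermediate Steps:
40820 + ((((5 + 6)*(-2))*(-14))*10 - 9677)/(3610 + 17972) = 40820 + (((11*(-2))*(-14))*10 - 9677)/21582 = 40820 + (-22*(-14)*10 - 9677)*(1/21582) = 40820 + (308*10 - 9677)*(1/21582) = 40820 + (3080 - 9677)*(1/21582) = 40820 - 6597*1/21582 = 40820 - 733/2398 = 97885627/2398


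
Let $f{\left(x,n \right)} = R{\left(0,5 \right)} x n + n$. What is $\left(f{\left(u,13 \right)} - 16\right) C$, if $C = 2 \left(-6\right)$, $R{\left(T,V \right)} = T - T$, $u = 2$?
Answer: $36$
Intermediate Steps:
$R{\left(T,V \right)} = 0$
$f{\left(x,n \right)} = n$ ($f{\left(x,n \right)} = 0 x n + n = 0 n + n = 0 + n = n$)
$C = -12$
$\left(f{\left(u,13 \right)} - 16\right) C = \left(13 - 16\right) \left(-12\right) = \left(-3\right) \left(-12\right) = 36$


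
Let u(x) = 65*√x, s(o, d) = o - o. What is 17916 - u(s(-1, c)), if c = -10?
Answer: 17916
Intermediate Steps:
s(o, d) = 0
17916 - u(s(-1, c)) = 17916 - 65*√0 = 17916 - 65*0 = 17916 - 1*0 = 17916 + 0 = 17916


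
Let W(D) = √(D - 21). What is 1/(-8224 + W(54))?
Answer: -8224/67634143 - √33/67634143 ≈ -0.00012168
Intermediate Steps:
W(D) = √(-21 + D)
1/(-8224 + W(54)) = 1/(-8224 + √(-21 + 54)) = 1/(-8224 + √33)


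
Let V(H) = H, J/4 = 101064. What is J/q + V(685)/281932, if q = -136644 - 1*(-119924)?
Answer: -7122578087/294618940 ≈ -24.176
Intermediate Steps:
J = 404256 (J = 4*101064 = 404256)
q = -16720 (q = -136644 + 119924 = -16720)
J/q + V(685)/281932 = 404256/(-16720) + 685/281932 = 404256*(-1/16720) + 685*(1/281932) = -25266/1045 + 685/281932 = -7122578087/294618940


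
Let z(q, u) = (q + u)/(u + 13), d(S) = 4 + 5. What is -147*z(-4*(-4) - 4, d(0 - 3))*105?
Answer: -324135/22 ≈ -14733.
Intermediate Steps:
d(S) = 9
z(q, u) = (q + u)/(13 + u)
-147*z(-4*(-4) - 4, d(0 - 3))*105 = -147*((-4*(-4) - 4) + 9)/(13 + 9)*105 = -147*((16 - 4) + 9)/22*105 = -147*(12 + 9)/22*105 = -147*21/22*105 = -3087/22*105 = -324135/22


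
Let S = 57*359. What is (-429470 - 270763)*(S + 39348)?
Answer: -41881635963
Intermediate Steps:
S = 20463
(-429470 - 270763)*(S + 39348) = (-429470 - 270763)*(20463 + 39348) = -700233*59811 = -41881635963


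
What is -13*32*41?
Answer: -17056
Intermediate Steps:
-13*32*41 = -416*41 = -17056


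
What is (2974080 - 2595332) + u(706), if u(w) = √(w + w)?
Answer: 378748 + 2*√353 ≈ 3.7879e+5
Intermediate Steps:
u(w) = √2*√w (u(w) = √(2*w) = √2*√w)
(2974080 - 2595332) + u(706) = (2974080 - 2595332) + √2*√706 = 378748 + 2*√353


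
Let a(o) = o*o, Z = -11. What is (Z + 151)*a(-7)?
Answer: 6860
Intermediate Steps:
a(o) = o²
(Z + 151)*a(-7) = (-11 + 151)*(-7)² = 140*49 = 6860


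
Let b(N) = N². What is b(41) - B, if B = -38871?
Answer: 40552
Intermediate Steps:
b(41) - B = 41² - 1*(-38871) = 1681 + 38871 = 40552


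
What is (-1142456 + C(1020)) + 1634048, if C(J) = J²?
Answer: 1531992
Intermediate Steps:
(-1142456 + C(1020)) + 1634048 = (-1142456 + 1020²) + 1634048 = (-1142456 + 1040400) + 1634048 = -102056 + 1634048 = 1531992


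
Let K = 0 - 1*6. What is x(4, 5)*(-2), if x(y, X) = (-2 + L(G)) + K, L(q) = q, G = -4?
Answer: 24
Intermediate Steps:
K = -6 (K = 0 - 6 = -6)
x(y, X) = -12 (x(y, X) = (-2 - 4) - 6 = -6 - 6 = -12)
x(4, 5)*(-2) = -12*(-2) = 24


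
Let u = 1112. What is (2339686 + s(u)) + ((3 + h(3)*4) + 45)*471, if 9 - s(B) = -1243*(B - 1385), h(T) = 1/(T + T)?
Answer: 2023278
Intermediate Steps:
h(T) = 1/(2*T)
s(B) = -1721546 + 1243*B (s(B) = 9 - (-1243)*(B - 1385) = 9 - (-1243)*(-1385 + B) = 9 - (1721555 - 1243*B) = 9 + (-1721555 + 1243*B) = -1721546 + 1243*B)
(2339686 + s(u)) + ((3 + h(3)*4) + 45)*471 = (2339686 + (-1721546 + 1243*1112)) + ((3 + ((1/2)/3)*4) + 45)*471 = (2339686 + (-1721546 + 1382216)) + ((3 + ((1/2)*(1/3))*4) + 45)*471 = (2339686 - 339330) + ((3 + (1/6)*4) + 45)*471 = 2000356 + ((3 + 2/3) + 45)*471 = 2000356 + (11/3 + 45)*471 = 2000356 + (146/3)*471 = 2000356 + 22922 = 2023278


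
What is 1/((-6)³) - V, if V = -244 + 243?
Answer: 215/216 ≈ 0.99537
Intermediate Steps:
V = -1
1/((-6)³) - V = 1/((-6)³) - 1*(-1) = 1/(-216) + 1 = -1/216 + 1 = 215/216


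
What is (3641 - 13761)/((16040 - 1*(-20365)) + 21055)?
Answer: -506/2873 ≈ -0.17612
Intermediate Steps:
(3641 - 13761)/((16040 - 1*(-20365)) + 21055) = -10120/((16040 + 20365) + 21055) = -10120/(36405 + 21055) = -10120/57460 = -10120*1/57460 = -506/2873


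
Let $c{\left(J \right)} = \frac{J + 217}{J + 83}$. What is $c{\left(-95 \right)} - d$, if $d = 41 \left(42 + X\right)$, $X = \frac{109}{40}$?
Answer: $- \frac{221267}{120} \approx -1843.9$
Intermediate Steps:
$X = \frac{109}{40}$ ($X = 109 \cdot \frac{1}{40} = \frac{109}{40} \approx 2.725$)
$c{\left(J \right)} = \frac{217 + J}{83 + J}$
$d = \frac{73349}{40}$ ($d = 41 \left(42 + \frac{109}{40}\right) = 41 \cdot \frac{1789}{40} = \frac{73349}{40} \approx 1833.7$)
$c{\left(-95 \right)} - d = \frac{217 - 95}{83 - 95} - \frac{73349}{40} = \frac{1}{-12} \cdot 122 - \frac{73349}{40} = \left(- \frac{1}{12}\right) 122 - \frac{73349}{40} = - \frac{61}{6} - \frac{73349}{40} = - \frac{221267}{120}$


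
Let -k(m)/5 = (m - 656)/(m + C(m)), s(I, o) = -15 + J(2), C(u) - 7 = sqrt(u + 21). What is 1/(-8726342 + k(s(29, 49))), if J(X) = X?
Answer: -244357646/2132523538183897 + 6690*sqrt(2)/2132523538183897 ≈ -1.1458e-7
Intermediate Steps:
C(u) = 7 + sqrt(21 + u) (C(u) = 7 + sqrt(u + 21) = 7 + sqrt(21 + u))
s(I, o) = -13 (s(I, o) = -15 + 2 = -13)
k(m) = -5*(-656 + m)/(7 + m + sqrt(21 + m)) (k(m) = -5*(m - 656)/(m + (7 + sqrt(21 + m))) = -5*(-656 + m)/(7 + m + sqrt(21 + m)))
1/(-8726342 + k(s(29, 49))) = 1/(-8726342 + 5*(656 - 1*(-13))/(7 - 13 + sqrt(21 - 13))) = 1/(-8726342 + 5*(656 + 13)/(7 - 13 + sqrt(8))) = 1/(-8726342 + 5*669/(7 - 13 + 2*sqrt(2))) = 1/(-8726342 + 5*669/(-6 + 2*sqrt(2))) = 1/(-8726342 + 3345/(-6 + 2*sqrt(2)))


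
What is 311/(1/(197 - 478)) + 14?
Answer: -87377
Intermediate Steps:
311/(1/(197 - 478)) + 14 = 311/(1/(-281)) + 14 = 311/(-1/281) + 14 = 311*(-281) + 14 = -87391 + 14 = -87377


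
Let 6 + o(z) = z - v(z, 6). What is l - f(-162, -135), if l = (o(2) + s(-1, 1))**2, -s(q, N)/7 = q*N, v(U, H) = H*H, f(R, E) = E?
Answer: 1224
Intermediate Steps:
v(U, H) = H**2
o(z) = -42 + z (o(z) = -6 + (z - 1*6**2) = -6 + (z - 1*36) = -6 + (z - 36) = -6 + (-36 + z) = -42 + z)
s(q, N) = -7*N*q (s(q, N) = -7*q*N = -7*N*q)
l = 1089 (l = ((-42 + 2) - 7*1*(-1))**2 = (-40 + 7)**2 = (-33)**2 = 1089)
l - f(-162, -135) = 1089 - 1*(-135) = 1089 + 135 = 1224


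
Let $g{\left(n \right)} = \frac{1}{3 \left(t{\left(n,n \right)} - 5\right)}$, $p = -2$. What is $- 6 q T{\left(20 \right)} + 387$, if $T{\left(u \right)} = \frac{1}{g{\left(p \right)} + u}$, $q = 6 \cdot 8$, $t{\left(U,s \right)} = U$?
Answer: $\frac{156105}{419} \approx 372.57$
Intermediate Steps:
$q = 48$
$g{\left(n \right)} = \frac{1}{-15 + 3 n}$ ($g{\left(n \right)} = \frac{1}{3 \left(n - 5\right)} = \frac{1}{3 \left(-5 + n\right)} = \frac{1}{-15 + 3 n}$)
$T{\left(u \right)} = \frac{1}{- \frac{1}{21} + u}$ ($T{\left(u \right)} = \frac{1}{\frac{1}{3 \left(-5 - 2\right)} + u} = \frac{1}{\frac{1}{3 \left(-7\right)} + u} = \frac{1}{\frac{1}{3} \left(- \frac{1}{7}\right) + u} = \frac{1}{- \frac{1}{21} + u}$)
$- 6 q T{\left(20 \right)} + 387 = \left(-6\right) 48 \frac{21}{-1 + 21 \cdot 20} + 387 = - 288 \frac{21}{-1 + 420} + 387 = - 288 \cdot \frac{21}{419} + 387 = - 288 \cdot 21 \cdot \frac{1}{419} + 387 = \left(-288\right) \frac{21}{419} + 387 = - \frac{6048}{419} + 387 = \frac{156105}{419}$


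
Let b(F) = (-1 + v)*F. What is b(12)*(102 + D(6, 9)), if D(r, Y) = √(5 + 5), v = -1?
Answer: -2448 - 24*√10 ≈ -2523.9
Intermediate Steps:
D(r, Y) = √10
b(F) = -2*F (b(F) = (-1 - 1)*F = -2*F)
b(12)*(102 + D(6, 9)) = (-2*12)*(102 + √10) = -24*(102 + √10) = -2448 - 24*√10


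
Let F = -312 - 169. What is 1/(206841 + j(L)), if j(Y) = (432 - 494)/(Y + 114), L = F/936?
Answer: 8171/1690093347 ≈ 4.8346e-6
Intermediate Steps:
F = -481
L = -37/72 (L = -481/936 = -481*1/936 = -37/72 ≈ -0.51389)
j(Y) = -62/(114 + Y)
1/(206841 + j(L)) = 1/(206841 - 62/(114 - 37/72)) = 1/(206841 - 62/8171/72) = 1/(206841 - 62*72/8171) = 1/(206841 - 4464/8171) = 1/(1690093347/8171) = 8171/1690093347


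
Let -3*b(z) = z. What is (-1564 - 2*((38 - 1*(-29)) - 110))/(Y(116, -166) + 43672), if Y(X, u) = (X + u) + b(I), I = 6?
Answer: -739/21810 ≈ -0.033884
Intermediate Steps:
b(z) = -z/3
Y(X, u) = -2 + X + u (Y(X, u) = (X + u) - ⅓*6 = (X + u) - 2 = -2 + X + u)
(-1564 - 2*((38 - 1*(-29)) - 110))/(Y(116, -166) + 43672) = (-1564 - 2*((38 - 1*(-29)) - 110))/((-2 + 116 - 166) + 43672) = (-1564 - 2*((38 + 29) - 110))/(-52 + 43672) = (-1564 - 2*(67 - 110))/43620 = (-1564 - 2*(-43))*(1/43620) = (-1564 + 86)*(1/43620) = -1478*1/43620 = -739/21810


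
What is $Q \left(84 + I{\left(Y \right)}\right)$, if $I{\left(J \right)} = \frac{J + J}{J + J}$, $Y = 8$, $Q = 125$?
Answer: $10625$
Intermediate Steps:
$I{\left(J \right)} = 1$ ($I{\left(J \right)} = \frac{2 J}{2 J} = 2 J \frac{1}{2 J} = 1$)
$Q \left(84 + I{\left(Y \right)}\right) = 125 \left(84 + 1\right) = 125 \cdot 85 = 10625$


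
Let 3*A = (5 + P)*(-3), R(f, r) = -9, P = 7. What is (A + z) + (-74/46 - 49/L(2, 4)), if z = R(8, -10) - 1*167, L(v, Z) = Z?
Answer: -18571/92 ≈ -201.86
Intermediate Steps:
A = -12 (A = ((5 + 7)*(-3))/3 = (12*(-3))/3 = (1/3)*(-36) = -12)
z = -176 (z = -9 - 1*167 = -9 - 167 = -176)
(A + z) + (-74/46 - 49/L(2, 4)) = (-12 - 176) + (-74/46 - 49/4) = -188 + (-74*1/46 - 49*1/4) = -188 + (-37/23 - 49/4) = -188 - 1275/92 = -18571/92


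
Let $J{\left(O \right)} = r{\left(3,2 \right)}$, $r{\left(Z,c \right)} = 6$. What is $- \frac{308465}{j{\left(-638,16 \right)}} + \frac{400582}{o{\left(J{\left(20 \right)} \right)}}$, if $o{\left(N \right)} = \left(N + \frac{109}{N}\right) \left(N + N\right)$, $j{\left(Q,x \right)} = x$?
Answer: $- \frac{41522769}{2320} \approx -17898.0$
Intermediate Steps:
$J{\left(O \right)} = 6$
$o{\left(N \right)} = 2 N \left(N + \frac{109}{N}\right)$ ($o{\left(N \right)} = \left(N + \frac{109}{N}\right) 2 N = 2 N \left(N + \frac{109}{N}\right)$)
$- \frac{308465}{j{\left(-638,16 \right)}} + \frac{400582}{o{\left(J{\left(20 \right)} \right)}} = - \frac{308465}{16} + \frac{400582}{218 + 2 \cdot 6^{2}} = \left(-308465\right) \frac{1}{16} + \frac{400582}{218 + 2 \cdot 36} = - \frac{308465}{16} + \frac{400582}{218 + 72} = - \frac{308465}{16} + \frac{400582}{290} = - \frac{308465}{16} + 400582 \cdot \frac{1}{290} = - \frac{308465}{16} + \frac{200291}{145} = - \frac{41522769}{2320}$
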